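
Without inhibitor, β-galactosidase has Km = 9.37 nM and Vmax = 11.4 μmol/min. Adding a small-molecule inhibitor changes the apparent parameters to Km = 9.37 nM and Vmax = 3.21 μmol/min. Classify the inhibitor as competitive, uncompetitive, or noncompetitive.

Vmax decreases (11.4 → 3.21 μmol/min) while Km is unchanged — pure noncompetitive inhibition.

noncompetitive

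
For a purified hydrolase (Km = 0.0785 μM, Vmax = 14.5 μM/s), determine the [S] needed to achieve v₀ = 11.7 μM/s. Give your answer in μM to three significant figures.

The required fractional saturation is v/Vmax = 11.7/14.5 = 0.8069.
Then [S]/(Km+[S]) = 0.8069 ⇒ [S] = 0.0785 × 0.8069/(1 − 0.8069) = 0.328 μM.

0.328 μM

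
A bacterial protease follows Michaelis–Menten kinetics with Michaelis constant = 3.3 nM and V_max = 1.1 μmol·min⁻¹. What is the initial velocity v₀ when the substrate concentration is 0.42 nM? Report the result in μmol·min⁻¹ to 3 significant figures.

0.124 μmol·min⁻¹

v = Vmax·[S]/(Km + [S]) = 1.1 × 0.42 / (3.3 + 0.42)
  = 0.4620 / 3.720 = 0.124 μmol·min⁻¹.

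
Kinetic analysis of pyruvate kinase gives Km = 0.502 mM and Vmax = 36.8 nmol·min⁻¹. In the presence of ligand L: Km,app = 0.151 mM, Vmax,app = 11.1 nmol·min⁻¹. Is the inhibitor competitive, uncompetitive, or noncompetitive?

Both Km and Vmax decrease by the same factor (~3.33-fold) — characteristic of uncompetitive inhibition.

uncompetitive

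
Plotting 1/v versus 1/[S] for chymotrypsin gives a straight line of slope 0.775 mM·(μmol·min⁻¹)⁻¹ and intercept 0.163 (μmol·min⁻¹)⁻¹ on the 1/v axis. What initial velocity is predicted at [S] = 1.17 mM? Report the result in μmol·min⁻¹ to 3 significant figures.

The y-intercept is 1/Vmax, so Vmax = 1/0.163 = 6.13 μmol·min⁻¹.
The slope is Km/Vmax, so Km = 0.775 × 6.13 = 4.75 mM.
Then v = 6.13 × 1.17/(4.75 + 1.17) = 1.21 μmol·min⁻¹.

1.21 μmol·min⁻¹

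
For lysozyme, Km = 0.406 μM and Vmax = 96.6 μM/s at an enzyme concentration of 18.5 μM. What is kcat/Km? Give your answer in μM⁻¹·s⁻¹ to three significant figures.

kcat = Vmax/[E]total = 96.6/18.5 = 5.22 s⁻¹.
kcat/Km = 5.22/0.406 = 12.9 μM⁻¹·s⁻¹.

12.9 μM⁻¹·s⁻¹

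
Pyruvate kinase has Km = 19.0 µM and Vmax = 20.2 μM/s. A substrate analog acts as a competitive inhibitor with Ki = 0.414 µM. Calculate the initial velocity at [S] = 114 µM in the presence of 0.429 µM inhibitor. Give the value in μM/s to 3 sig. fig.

15.1 μM/s

With α = 1 + [I]/Ki = 1 + 0.429/0.414 = 2.036, the competitive rate law is v = Vmax[S] / (αKm + [S]).
v = 20.2×114 / (2.036×19.0 + 114) = 2303/152.7 = 15.1 μM/s.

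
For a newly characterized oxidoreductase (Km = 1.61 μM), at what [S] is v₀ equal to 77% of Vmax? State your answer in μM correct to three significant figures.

5.39 μM

v/Vmax = [S]/(Km+[S]) = 0.77, so [S] = Km·0.77/(1 − 0.77) = 1.61 × 3.348.
[S] = 5.39 μM.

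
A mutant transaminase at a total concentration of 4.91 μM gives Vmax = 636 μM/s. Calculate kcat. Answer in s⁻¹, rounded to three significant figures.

130 s⁻¹

kcat = Vmax/[E]total = 636 μM/s / 4.91 μM = 130 s⁻¹.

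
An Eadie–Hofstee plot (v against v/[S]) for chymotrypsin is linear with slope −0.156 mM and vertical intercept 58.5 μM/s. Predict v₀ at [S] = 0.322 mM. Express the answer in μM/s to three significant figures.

In the Eadie–Hofstee form v = Vmax − Km·(v/[S]), the slope is −Km and the intercept is Vmax, so Km = 0.156 mM and Vmax = 58.5 μM/s.
v = 58.5 × 0.322/(0.156 + 0.322) = 39.4 μM/s.

39.4 μM/s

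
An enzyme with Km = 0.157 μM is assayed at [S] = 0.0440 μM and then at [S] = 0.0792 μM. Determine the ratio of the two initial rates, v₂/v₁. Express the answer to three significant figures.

1.53

Since Vmax cancels, v₂/v₁ = [S]₂(Km+[S]₁) / [S]₁(Km+[S]₂).
= 0.0792×(0.157+0.0440) / (0.0440×(0.157+0.0792)) = 0.01592/0.01039 = 1.53.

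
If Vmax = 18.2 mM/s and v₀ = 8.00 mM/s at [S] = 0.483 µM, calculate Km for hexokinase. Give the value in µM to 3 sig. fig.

0.616 µM

From v = Vmax[S]/(Km+[S]), Km = [S](Vmax − v)/v.
Km = 0.483 × (18.2 − 8.00) / 8.00 = 4.927/8.00 = 0.616 µM.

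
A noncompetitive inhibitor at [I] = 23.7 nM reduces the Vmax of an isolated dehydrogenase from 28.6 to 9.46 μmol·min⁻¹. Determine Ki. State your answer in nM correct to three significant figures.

Noncompetitive: Vmax,app = Vmax/α with α = 1 + [I]/Ki.
α = Vmax/Vmax,app = 28.6/9.46 = 3.023.
Ki = [I]/(α − 1) = 23.7/2.023 = 11.7 nM.

11.7 nM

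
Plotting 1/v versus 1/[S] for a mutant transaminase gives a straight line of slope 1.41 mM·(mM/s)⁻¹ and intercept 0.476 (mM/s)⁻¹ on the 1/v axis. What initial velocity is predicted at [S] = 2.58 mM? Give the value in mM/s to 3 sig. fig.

0.978 mM/s

The y-intercept is 1/Vmax, so Vmax = 1/0.476 = 2.10 mM/s.
The slope is Km/Vmax, so Km = 1.41 × 2.10 = 2.96 mM.
Then v = 2.10 × 2.58/(2.96 + 2.58) = 0.978 mM/s.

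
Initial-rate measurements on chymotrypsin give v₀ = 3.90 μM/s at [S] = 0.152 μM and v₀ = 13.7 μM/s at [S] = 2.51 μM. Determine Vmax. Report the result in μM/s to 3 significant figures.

In reciprocal form, 1/v = (Km/Vmax)·(1/[S]) + 1/Vmax. The two points give (1/[S], 1/v) = (6.579, 0.2564) and (0.3984, 0.07299).
Slope = (0.2564 − 0.07299)/(6.579 − 0.3984) = 0.02968; intercept = 0.2564 − 0.02968×6.579 = 0.06117.
Vmax = 1/intercept = 16.3 μM/s; Km = slope × Vmax = 0.02968 × 16.3 = 0.485 μM.

16.3 μM/s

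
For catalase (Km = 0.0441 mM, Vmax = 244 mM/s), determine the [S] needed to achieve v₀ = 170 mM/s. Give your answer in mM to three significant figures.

The required fractional saturation is v/Vmax = 170/244 = 0.6967.
Then [S]/(Km+[S]) = 0.6967 ⇒ [S] = 0.0441 × 0.6967/(1 − 0.6967) = 0.101 mM.

0.101 mM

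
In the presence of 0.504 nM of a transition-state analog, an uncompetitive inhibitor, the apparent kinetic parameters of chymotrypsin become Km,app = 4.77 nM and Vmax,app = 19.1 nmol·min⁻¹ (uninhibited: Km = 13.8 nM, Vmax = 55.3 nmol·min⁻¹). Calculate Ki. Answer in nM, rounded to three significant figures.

0.266 nM

Uncompetitive: Vmax,app = Vmax/α (and Km,app = Km/α) with α = 1 + [I]/Ki.
α = Vmax/Vmax,app = 55.3/19.1 = 2.895.
Ki = [I]/(α − 1) = 0.504/1.895 = 0.266 nM.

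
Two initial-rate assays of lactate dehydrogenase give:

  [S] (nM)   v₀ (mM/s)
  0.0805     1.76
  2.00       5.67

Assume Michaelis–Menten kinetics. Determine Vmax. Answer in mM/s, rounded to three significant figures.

From v = Vmax[S]/(Km+[S]), each point gives Vmax = v(Km+[S])/[S].
Equating: 1.76(Km+0.0805)/0.0805 = 5.67(Km+2.00)/2.00.
21.86·Km + 1.76 = 2.835·Km + 5.67, so (21.86 − 2.835)·Km = 5.67 − 1.76.
Km = 3.910/19.03 = 0.205 nM; then Vmax = 1.76(0.205+0.0805)/0.0805 = 6.25 mM/s.

6.25 mM/s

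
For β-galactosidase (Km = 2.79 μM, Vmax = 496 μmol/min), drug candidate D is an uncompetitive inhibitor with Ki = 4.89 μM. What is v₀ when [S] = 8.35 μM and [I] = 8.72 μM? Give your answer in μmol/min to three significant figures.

159 μmol/min

With α = 1 + [I]/Ki = 1 + 8.72/4.89 = 2.783, the uncompetitive rate law is v = (Vmax/α)·[S] / (Km/α + [S]).
v = (496/2.783)×8.35 / (2.79/2.783 + 8.35) = 1488/9.352 = 159 μmol/min.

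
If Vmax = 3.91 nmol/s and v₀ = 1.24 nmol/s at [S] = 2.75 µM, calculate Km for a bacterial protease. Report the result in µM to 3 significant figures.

v/Vmax = 1.24/3.91 = 0.3171 = [S]/(Km+[S]).
So Km + [S] = [S]/0.3171 = 8.671 µM, giving Km = 8.671 − 2.75 = 5.92 µM.

5.92 µM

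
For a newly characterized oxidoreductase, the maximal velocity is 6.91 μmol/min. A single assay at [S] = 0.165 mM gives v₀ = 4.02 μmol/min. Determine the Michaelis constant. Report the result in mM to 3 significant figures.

0.119 mM

From v = Vmax[S]/(Km+[S]), Km = [S](Vmax − v)/v.
Km = 0.165 × (6.91 − 4.02) / 4.02 = 0.4769/4.02 = 0.119 mM.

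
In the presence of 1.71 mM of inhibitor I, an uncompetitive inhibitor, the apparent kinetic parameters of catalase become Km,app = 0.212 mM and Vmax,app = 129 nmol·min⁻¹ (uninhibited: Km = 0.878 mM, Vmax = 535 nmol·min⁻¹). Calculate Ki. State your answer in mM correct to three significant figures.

0.543 mM

Uncompetitive: Vmax,app = Vmax/α (and Km,app = Km/α) with α = 1 + [I]/Ki.
α = Vmax/Vmax,app = 535/129 = 4.147.
Ki = [I]/(α − 1) = 1.71/3.147 = 0.543 mM.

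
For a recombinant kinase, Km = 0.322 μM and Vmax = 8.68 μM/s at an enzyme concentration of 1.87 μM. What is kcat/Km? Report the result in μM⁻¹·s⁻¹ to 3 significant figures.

kcat = Vmax/[E]total = 8.68/1.87 = 4.64 s⁻¹.
kcat/Km = 4.64/0.322 = 14.4 μM⁻¹·s⁻¹.

14.4 μM⁻¹·s⁻¹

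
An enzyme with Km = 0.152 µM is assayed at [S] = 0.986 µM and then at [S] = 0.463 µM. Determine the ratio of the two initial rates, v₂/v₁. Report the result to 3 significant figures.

The fractional saturations are [S]/(Km+[S]) = 0.986/1.138 = 0.8664 and 0.463/0.6150 = 0.7528.
v₂/v₁ is just their ratio: 0.7528/0.8664 = 0.869.

0.869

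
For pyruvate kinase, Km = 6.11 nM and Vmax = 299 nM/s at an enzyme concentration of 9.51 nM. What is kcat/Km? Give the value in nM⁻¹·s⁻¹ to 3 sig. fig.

5.15 nM⁻¹·s⁻¹

kcat = Vmax/[E]total = 299/9.51 = 31.4 s⁻¹.
kcat/Km = 31.4/6.11 = 5.15 nM⁻¹·s⁻¹.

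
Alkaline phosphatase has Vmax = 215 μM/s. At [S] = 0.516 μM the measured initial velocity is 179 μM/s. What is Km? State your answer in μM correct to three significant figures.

0.104 μM

From v = Vmax[S]/(Km+[S]), Km = [S](Vmax − v)/v.
Km = 0.516 × (215 − 179) / 179 = 18.58/179 = 0.104 μM.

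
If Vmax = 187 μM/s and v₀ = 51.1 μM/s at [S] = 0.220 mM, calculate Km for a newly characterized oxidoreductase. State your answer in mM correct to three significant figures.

0.585 mM

From v = Vmax[S]/(Km+[S]), Km = [S](Vmax − v)/v.
Km = 0.220 × (187 − 51.1) / 51.1 = 29.90/51.1 = 0.585 mM.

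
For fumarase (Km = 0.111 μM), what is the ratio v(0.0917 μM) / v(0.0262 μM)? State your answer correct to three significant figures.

2.37

Since Vmax cancels, v₂/v₁ = [S]₂(Km+[S]₁) / [S]₁(Km+[S]₂).
= 0.0917×(0.111+0.0262) / (0.0262×(0.111+0.0917)) = 0.01258/0.005311 = 2.37.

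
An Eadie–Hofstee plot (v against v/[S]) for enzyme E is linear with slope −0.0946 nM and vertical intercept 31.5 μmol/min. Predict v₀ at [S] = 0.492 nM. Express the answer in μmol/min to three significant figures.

In the Eadie–Hofstee form v = Vmax − Km·(v/[S]), the slope is −Km and the intercept is Vmax, so Km = 0.0946 nM and Vmax = 31.5 μmol/min.
v = 31.5 × 0.492/(0.0946 + 0.492) = 26.4 μmol/min.

26.4 μmol/min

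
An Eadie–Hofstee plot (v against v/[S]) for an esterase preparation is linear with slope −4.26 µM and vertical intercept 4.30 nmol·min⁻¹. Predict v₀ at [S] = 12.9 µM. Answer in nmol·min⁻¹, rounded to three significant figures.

3.23 nmol·min⁻¹

In the Eadie–Hofstee form v = Vmax − Km·(v/[S]), the slope is −Km and the intercept is Vmax, so Km = 4.26 µM and Vmax = 4.30 nmol·min⁻¹.
v = 4.30 × 12.9/(4.26 + 12.9) = 3.23 nmol·min⁻¹.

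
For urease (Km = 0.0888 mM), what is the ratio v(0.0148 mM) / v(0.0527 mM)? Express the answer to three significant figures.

0.384

Since Vmax cancels, v₂/v₁ = [S]₂(Km+[S]₁) / [S]₁(Km+[S]₂).
= 0.0148×(0.0888+0.0527) / (0.0527×(0.0888+0.0148)) = 0.002094/0.005460 = 0.384.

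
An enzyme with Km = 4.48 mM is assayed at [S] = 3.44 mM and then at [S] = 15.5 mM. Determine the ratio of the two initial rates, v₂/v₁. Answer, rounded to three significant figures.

The fractional saturations are [S]/(Km+[S]) = 3.44/7.920 = 0.4343 and 15.5/19.98 = 0.7758.
v₂/v₁ is just their ratio: 0.7758/0.4343 = 1.79.

1.79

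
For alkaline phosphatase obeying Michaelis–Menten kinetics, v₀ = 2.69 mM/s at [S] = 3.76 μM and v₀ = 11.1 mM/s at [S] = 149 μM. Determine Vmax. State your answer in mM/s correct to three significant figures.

In reciprocal form, 1/v = (Km/Vmax)·(1/[S]) + 1/Vmax. The two points give (1/[S], 1/v) = (0.2660, 0.3717) and (0.006711, 0.09009).
Slope = (0.3717 − 0.09009)/(0.2660 − 0.006711) = 1.086; intercept = 0.3717 − 1.086×0.2660 = 0.08280.
Vmax = 1/intercept = 12.1 mM/s; Km = slope × Vmax = 1.086 × 12.1 = 13.1 μM.

12.1 mM/s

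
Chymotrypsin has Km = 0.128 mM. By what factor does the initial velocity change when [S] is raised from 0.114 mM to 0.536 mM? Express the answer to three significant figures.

1.71

Since Vmax cancels, v₂/v₁ = [S]₂(Km+[S]₁) / [S]₁(Km+[S]₂).
= 0.536×(0.128+0.114) / (0.114×(0.128+0.536)) = 0.1297/0.07570 = 1.71.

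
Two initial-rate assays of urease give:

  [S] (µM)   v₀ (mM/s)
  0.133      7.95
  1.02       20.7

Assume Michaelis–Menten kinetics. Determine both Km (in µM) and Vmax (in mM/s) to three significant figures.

In reciprocal form, 1/v = (Km/Vmax)·(1/[S]) + 1/Vmax. The two points give (1/[S], 1/v) = (7.519, 0.1258) and (0.9804, 0.04831).
Slope = (0.1258 − 0.04831)/(7.519 − 0.9804) = 0.01185; intercept = 0.1258 − 0.01185×7.519 = 0.03669.
Vmax = 1/intercept = 27.3 mM/s; Km = slope × Vmax = 0.01185 × 27.3 = 0.323 µM.

Km = 0.323 µM; Vmax = 27.3 mM/s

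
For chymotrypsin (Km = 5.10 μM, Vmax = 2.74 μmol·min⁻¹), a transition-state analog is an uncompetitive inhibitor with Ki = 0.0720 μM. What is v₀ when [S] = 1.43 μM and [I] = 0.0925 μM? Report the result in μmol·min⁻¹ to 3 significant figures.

α = 1 + [I]/Ki = 1 + 0.0925/0.0720 = 2.285.
For an uncompetitive inhibitor, both parameters are divided by α, giving Vmax/α and Km/α: Km,app = 2.23 μM, Vmax,app = 1.20 μmol·min⁻¹.
v = Vmax,app·[S]/(Km,app + [S]) = 1.20 × 1.43/(2.23 + 1.43) = 0.468 μmol·min⁻¹.

0.468 μmol·min⁻¹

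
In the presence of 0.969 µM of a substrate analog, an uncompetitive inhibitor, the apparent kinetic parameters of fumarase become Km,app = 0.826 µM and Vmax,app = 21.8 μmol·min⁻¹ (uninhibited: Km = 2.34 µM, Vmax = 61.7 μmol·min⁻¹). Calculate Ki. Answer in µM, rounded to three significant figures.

Uncompetitive: Vmax,app = Vmax/α (and Km,app = Km/α) with α = 1 + [I]/Ki.
α = Vmax/Vmax,app = 61.7/21.8 = 2.830.
Since α = 1 + [I]/Ki, [I]/Ki = 2.830 − 1 = 1.830 and Ki = 0.969/1.830 = 0.529 µM.

0.529 µM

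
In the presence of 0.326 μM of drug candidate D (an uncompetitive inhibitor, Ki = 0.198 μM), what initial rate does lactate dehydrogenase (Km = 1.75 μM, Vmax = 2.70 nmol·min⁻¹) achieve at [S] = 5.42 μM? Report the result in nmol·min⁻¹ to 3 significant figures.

0.909 nmol·min⁻¹

With α = 1 + [I]/Ki = 1 + 0.326/0.198 = 2.646, the uncompetitive rate law is v = (Vmax/α)·[S] / (Km/α + [S]).
v = (2.70/2.646)×5.42 / (1.75/2.646 + 5.42) = 5.530/6.081 = 0.909 nmol·min⁻¹.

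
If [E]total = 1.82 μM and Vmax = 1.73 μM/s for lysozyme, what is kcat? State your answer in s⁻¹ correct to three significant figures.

kcat = Vmax/[E]total = 1.73 μM/s / 1.82 μM = 0.951 s⁻¹.

0.951 s⁻¹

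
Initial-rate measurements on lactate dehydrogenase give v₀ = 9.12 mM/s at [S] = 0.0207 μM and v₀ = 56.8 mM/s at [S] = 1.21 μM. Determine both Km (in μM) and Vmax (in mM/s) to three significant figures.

In reciprocal form, 1/v = (Km/Vmax)·(1/[S]) + 1/Vmax. The two points give (1/[S], 1/v) = (48.31, 0.1096) and (0.8264, 0.01761).
Slope = (0.1096 − 0.01761)/(48.31 − 0.8264) = 0.001938; intercept = 0.1096 − 0.001938×48.31 = 0.01600.
Vmax = 1/intercept = 62.5 mM/s; Km = slope × Vmax = 0.001938 × 62.5 = 0.121 μM.

Km = 0.121 μM; Vmax = 62.5 mM/s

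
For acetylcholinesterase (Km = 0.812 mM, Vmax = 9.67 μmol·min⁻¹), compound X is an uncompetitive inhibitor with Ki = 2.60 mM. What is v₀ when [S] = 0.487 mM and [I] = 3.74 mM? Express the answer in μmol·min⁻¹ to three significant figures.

α = 1 + [I]/Ki = 1 + 3.74/2.60 = 2.438.
For an uncompetitive inhibitor, both parameters are divided by α, giving Vmax/α and Km/α: Km,app = 0.333 mM, Vmax,app = 3.97 μmol·min⁻¹.
v = Vmax,app·[S]/(Km,app + [S]) = 3.97 × 0.487/(0.333 + 0.487) = 2.36 μmol·min⁻¹.

2.36 μmol·min⁻¹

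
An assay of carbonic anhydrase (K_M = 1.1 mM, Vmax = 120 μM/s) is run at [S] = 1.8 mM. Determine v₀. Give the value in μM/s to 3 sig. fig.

74.5 μM/s

v = Vmax·[S]/(Km + [S]) = 120 × 1.8 / (1.1 + 1.8)
  = 216.0 / 2.900 = 74.5 μM/s.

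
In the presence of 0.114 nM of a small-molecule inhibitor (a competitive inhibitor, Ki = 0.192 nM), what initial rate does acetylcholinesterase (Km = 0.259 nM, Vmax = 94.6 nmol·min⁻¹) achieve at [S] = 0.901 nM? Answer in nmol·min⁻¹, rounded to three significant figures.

With α = 1 + [I]/Ki = 1 + 0.114/0.192 = 1.594, the competitive rate law is v = Vmax[S] / (αKm + [S]).
v = 94.6×0.901 / (1.594×0.259 + 0.901) = 85.23/1.314 = 64.9 nmol·min⁻¹.

64.9 nmol·min⁻¹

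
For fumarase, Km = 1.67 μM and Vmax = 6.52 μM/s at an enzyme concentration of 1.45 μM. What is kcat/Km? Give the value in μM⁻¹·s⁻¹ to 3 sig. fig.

kcat = Vmax/[E]total = 6.52/1.45 = 4.50 s⁻¹.
kcat/Km = 4.50/1.67 = 2.69 μM⁻¹·s⁻¹.

2.69 μM⁻¹·s⁻¹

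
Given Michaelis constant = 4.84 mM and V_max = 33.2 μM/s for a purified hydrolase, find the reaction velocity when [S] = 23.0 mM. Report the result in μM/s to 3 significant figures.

v = Vmax·[S]/(Km + [S]) = 33.2 × 23.0 / (4.84 + 23.0)
  = 763.6 / 27.84 = 27.4 μM/s.

27.4 μM/s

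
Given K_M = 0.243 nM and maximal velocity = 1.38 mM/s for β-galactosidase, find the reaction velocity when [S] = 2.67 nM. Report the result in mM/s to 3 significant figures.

1.26 mM/s

v = Vmax·[S]/(Km + [S]) = 1.38 × 2.67 / (0.243 + 2.67)
  = 3.685 / 2.913 = 1.26 mM/s.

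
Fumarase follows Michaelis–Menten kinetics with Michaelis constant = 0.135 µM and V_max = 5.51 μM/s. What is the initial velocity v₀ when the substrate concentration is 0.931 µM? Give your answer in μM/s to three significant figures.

[S]/(Km+[S]) = 0.931/1.066 = 0.8734, the fractional saturation.
v = 0.8734 × Vmax = 0.8734 × 5.51 = 4.81 μM/s.

4.81 μM/s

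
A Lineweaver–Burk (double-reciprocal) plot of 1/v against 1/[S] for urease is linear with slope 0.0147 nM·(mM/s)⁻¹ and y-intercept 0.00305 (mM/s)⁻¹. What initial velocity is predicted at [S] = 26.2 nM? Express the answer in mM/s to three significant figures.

277 mM/s

The y-intercept is 1/Vmax, so Vmax = 1/0.00305 = 328 mM/s.
The slope is Km/Vmax, so Km = 0.0147 × 328 = 4.82 nM.
Then v = 328 × 26.2/(4.82 + 26.2) = 277 mM/s.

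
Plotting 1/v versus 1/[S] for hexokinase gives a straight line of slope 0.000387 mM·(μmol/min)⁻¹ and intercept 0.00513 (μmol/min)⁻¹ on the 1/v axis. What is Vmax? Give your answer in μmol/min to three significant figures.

The y-intercept of a Lineweaver–Burk plot equals 1/Vmax, so Vmax = 1/0.00513 = 195 μmol/min.

195 μmol/min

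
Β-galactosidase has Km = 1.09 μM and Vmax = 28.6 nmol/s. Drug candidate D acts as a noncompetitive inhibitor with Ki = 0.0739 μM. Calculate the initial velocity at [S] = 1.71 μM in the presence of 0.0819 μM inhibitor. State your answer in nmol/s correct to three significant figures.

α = 1 + [I]/Ki = 1 + 0.0819/0.0739 = 2.108.
For a noncompetitive inhibitor, Vmax is reduced to Vmax/α while Km is unchanged: Km,app = 1.09 μM, Vmax,app = 13.6 nmol/s.
v = Vmax,app·[S]/(Km,app + [S]) = 13.6 × 1.71/(1.09 + 1.71) = 8.28 nmol/s.

8.28 nmol/s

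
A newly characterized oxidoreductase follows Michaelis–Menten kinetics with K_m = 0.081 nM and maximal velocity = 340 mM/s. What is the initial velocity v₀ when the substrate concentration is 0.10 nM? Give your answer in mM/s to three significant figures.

188 mM/s

[S]/(Km+[S]) = 0.10/0.1810 = 0.5525, the fractional saturation.
v = 0.5525 × Vmax = 0.5525 × 340 = 188 mM/s.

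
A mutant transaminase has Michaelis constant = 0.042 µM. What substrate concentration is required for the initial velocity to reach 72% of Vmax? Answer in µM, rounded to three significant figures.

0.108 µM

v/Vmax = [S]/(Km+[S]) = 0.72, so [S] = Km·0.72/(1 − 0.72) = 0.042 × 2.571.
[S] = 0.108 µM.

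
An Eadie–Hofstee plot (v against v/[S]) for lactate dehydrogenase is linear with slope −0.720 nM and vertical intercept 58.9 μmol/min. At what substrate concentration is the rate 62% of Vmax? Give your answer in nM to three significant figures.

The Eadie–Hofstee slope gives Km = 0.720 nM (slope = −Km).
v/Vmax = [S]/(Km+[S]) = 0.62 ⇒ [S] = Km·0.62/(1−0.62) = 0.720 × 1.632 = 1.17 nM.

1.17 nM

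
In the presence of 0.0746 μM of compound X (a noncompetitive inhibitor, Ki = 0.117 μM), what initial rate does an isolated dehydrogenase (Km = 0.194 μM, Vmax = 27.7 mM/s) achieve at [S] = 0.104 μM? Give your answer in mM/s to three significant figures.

α = 1 + [I]/Ki = 1 + 0.0746/0.117 = 1.638.
For a noncompetitive inhibitor, Vmax is reduced to Vmax/α while Km is unchanged: Km,app = 0.194 μM, Vmax,app = 16.9 mM/s.
v = Vmax,app·[S]/(Km,app + [S]) = 16.9 × 0.104/(0.194 + 0.104) = 5.90 mM/s.

5.90 mM/s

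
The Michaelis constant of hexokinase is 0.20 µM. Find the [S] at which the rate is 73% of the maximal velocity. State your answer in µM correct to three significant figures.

v/Vmax = [S]/(Km+[S]) = 0.73, so [S] = Km·0.73/(1 − 0.73) = 0.20 × 2.704.
[S] = 0.541 µM.

0.541 µM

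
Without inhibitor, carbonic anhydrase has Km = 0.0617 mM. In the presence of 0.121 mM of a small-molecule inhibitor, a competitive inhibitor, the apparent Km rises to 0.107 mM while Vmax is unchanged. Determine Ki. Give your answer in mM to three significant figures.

Competitive: Km,app = α·Km with α = 1 + [I]/Ki.
α = Km,app/Km = 0.107/0.0617 = 1.734.
Since α = 1 + [I]/Ki, [I]/Ki = 1.734 − 1 = 0.7342 and Ki = 0.121/0.7342 = 0.165 mM.

0.165 mM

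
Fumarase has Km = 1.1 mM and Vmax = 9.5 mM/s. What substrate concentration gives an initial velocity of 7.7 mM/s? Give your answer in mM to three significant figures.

The required fractional saturation is v/Vmax = 7.7/9.5 = 0.8105.
Then [S]/(Km+[S]) = 0.8105 ⇒ [S] = 1.1 × 0.8105/(1 − 0.8105) = 4.71 mM.

4.71 mM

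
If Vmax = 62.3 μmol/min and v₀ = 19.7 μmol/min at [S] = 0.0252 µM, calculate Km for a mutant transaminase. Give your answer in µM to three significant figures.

From v = Vmax[S]/(Km+[S]), Km = [S](Vmax − v)/v.
Km = 0.0252 × (62.3 − 19.7) / 19.7 = 1.074/19.7 = 0.0545 µM.

0.0545 µM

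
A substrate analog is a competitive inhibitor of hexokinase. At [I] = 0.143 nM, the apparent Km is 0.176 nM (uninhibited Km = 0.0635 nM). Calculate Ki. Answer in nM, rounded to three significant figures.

Competitive: Km,app = α·Km with α = 1 + [I]/Ki.
α = Km,app/Km = 0.176/0.0635 = 2.772.
Ki = [I]/(α − 1) = 0.143/1.772 = 0.0807 nM.

0.0807 nM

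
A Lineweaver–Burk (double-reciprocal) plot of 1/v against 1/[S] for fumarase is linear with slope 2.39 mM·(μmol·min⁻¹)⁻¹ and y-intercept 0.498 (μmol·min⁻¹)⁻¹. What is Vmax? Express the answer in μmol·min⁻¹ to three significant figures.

2.01 μmol·min⁻¹

The y-intercept of a Lineweaver–Burk plot equals 1/Vmax, so Vmax = 1/0.498 = 2.01 μmol·min⁻¹.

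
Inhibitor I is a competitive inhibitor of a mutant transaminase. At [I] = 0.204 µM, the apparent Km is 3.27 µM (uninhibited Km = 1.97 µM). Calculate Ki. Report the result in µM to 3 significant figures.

0.309 µM

Competitive: Km,app = α·Km with α = 1 + [I]/Ki.
α = Km,app/Km = 3.27/1.97 = 1.660.
Ki = [I]/(α − 1) = 0.204/0.6599 = 0.309 µM.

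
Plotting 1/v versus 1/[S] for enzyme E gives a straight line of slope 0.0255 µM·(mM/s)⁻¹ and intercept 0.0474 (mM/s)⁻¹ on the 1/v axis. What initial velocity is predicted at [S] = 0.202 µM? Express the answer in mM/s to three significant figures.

5.76 mM/s

The y-intercept is 1/Vmax, so Vmax = 1/0.0474 = 21.1 mM/s.
The slope is Km/Vmax, so Km = 0.0255 × 21.1 = 0.538 µM.
Then v = 21.1 × 0.202/(0.538 + 0.202) = 5.76 mM/s.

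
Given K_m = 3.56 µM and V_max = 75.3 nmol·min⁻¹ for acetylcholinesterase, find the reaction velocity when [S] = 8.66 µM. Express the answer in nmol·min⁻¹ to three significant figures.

[S]/(Km+[S]) = 8.66/12.22 = 0.7087, the fractional saturation.
v = 0.7087 × Vmax = 0.7087 × 75.3 = 53.4 nmol·min⁻¹.

53.4 nmol·min⁻¹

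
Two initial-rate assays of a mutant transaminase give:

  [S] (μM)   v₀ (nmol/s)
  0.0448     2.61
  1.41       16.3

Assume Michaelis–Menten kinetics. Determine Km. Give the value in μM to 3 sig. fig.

From v = Vmax[S]/(Km+[S]), each point gives Vmax = v(Km+[S])/[S].
Equating: 2.61(Km+0.0448)/0.0448 = 16.3(Km+1.41)/1.41.
58.26·Km + 2.61 = 11.56·Km + 16.3, so (58.26 − 11.56)·Km = 16.3 − 2.61.
Km = 13.69/46.70 = 0.293 μM; then Vmax = 2.61(0.293+0.0448)/0.0448 = 19.7 nmol/s.

0.293 μM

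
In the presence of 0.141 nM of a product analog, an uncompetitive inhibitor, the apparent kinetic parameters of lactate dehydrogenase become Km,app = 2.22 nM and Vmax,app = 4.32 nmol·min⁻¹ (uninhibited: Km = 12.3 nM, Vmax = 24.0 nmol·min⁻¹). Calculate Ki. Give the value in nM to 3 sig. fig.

Uncompetitive: Vmax,app = Vmax/α (and Km,app = Km/α) with α = 1 + [I]/Ki.
α = Vmax/Vmax,app = 24.0/4.32 = 5.556.
Ki = [I]/(α − 1) = 0.141/4.556 = 0.0310 nM.

0.0310 nM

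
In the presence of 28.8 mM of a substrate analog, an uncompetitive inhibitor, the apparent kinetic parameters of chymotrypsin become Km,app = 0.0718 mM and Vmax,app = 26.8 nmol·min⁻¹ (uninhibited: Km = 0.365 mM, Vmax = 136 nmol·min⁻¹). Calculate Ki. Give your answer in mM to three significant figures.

7.07 mM

Uncompetitive: Vmax,app = Vmax/α (and Km,app = Km/α) with α = 1 + [I]/Ki.
α = Vmax/Vmax,app = 136/26.8 = 5.075.
Since α = 1 + [I]/Ki, [I]/Ki = 5.075 − 1 = 4.075 and Ki = 28.8/4.075 = 7.07 mM.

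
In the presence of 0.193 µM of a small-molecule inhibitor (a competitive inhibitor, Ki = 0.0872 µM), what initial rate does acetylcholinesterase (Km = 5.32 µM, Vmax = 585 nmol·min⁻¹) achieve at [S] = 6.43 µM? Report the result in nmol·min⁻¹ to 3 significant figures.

160 nmol·min⁻¹

With α = 1 + [I]/Ki = 1 + 0.193/0.0872 = 3.213, the competitive rate law is v = Vmax[S] / (αKm + [S]).
v = 585×6.43 / (3.213×5.32 + 6.43) = 3762/23.52 = 160 nmol·min⁻¹.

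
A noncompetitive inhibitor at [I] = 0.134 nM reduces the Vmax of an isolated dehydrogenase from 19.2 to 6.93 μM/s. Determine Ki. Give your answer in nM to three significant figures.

Noncompetitive: Vmax,app = Vmax/α with α = 1 + [I]/Ki.
α = Vmax/Vmax,app = 19.2/6.93 = 2.771.
Since α = 1 + [I]/Ki, [I]/Ki = 2.771 − 1 = 1.771 and Ki = 0.134/1.771 = 0.0757 nM.

0.0757 nM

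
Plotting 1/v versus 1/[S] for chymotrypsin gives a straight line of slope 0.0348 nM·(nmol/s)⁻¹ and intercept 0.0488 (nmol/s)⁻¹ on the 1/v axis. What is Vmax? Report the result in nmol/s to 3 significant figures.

The y-intercept of a Lineweaver–Burk plot equals 1/Vmax, so Vmax = 1/0.0488 = 20.5 nmol/s.

20.5 nmol/s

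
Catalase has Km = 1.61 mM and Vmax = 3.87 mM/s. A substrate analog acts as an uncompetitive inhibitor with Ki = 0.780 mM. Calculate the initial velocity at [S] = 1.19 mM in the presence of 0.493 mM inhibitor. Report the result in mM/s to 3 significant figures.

With α = 1 + [I]/Ki = 1 + 0.493/0.780 = 1.632, the uncompetitive rate law is v = (Vmax/α)·[S] / (Km/α + [S]).
v = (3.87/1.632)×1.19 / (1.61/1.632 + 1.19) = 2.822/2.176 = 1.30 mM/s.

1.30 mM/s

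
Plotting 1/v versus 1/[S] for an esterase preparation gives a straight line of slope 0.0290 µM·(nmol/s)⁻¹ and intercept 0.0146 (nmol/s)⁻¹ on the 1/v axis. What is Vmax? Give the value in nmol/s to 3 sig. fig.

The y-intercept of a Lineweaver–Burk plot equals 1/Vmax, so Vmax = 1/0.0146 = 68.5 nmol/s.

68.5 nmol/s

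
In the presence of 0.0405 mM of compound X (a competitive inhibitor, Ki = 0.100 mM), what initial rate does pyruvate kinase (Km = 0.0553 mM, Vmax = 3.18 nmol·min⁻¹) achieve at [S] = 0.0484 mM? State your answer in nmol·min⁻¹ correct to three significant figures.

α = 1 + [I]/Ki = 1 + 0.0405/0.100 = 1.405.
For a competitive inhibitor, Vmax is unchanged and the apparent Km becomes α·Km: Km,app = 0.0777 mM, Vmax,app = 3.18 nmol·min⁻¹.
v = Vmax,app·[S]/(Km,app + [S]) = 3.18 × 0.0484/(0.0777 + 0.0484) = 1.22 nmol·min⁻¹.

1.22 nmol·min⁻¹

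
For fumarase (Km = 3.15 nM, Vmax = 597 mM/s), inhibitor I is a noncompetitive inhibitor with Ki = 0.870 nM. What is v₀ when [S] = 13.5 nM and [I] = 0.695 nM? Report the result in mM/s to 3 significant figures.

269 mM/s

α = 1 + [I]/Ki = 1 + 0.695/0.870 = 1.799.
For a noncompetitive inhibitor, Vmax is reduced to Vmax/α while Km is unchanged: Km,app = 3.15 nM, Vmax,app = 332 mM/s.
v = Vmax,app·[S]/(Km,app + [S]) = 332 × 13.5/(3.15 + 13.5) = 269 mM/s.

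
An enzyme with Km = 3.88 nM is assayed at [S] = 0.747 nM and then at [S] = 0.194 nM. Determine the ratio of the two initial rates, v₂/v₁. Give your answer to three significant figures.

Since Vmax cancels, v₂/v₁ = [S]₂(Km+[S]₁) / [S]₁(Km+[S]₂).
= 0.194×(3.88+0.747) / (0.747×(3.88+0.194)) = 0.8976/3.043 = 0.295.

0.295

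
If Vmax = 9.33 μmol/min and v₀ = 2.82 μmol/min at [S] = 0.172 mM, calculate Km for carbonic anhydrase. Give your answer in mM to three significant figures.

From v = Vmax[S]/(Km+[S]), Km = [S](Vmax − v)/v.
Km = 0.172 × (9.33 − 2.82) / 2.82 = 1.120/2.82 = 0.397 mM.

0.397 mM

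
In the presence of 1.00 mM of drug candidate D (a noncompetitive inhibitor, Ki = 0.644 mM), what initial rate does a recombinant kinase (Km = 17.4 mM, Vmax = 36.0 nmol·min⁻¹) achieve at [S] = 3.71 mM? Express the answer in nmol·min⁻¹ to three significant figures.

2.48 nmol·min⁻¹

α = 1 + [I]/Ki = 1 + 1.00/0.644 = 2.553.
For a noncompetitive inhibitor, Vmax is reduced to Vmax/α while Km is unchanged: Km,app = 17.4 mM, Vmax,app = 14.1 nmol·min⁻¹.
v = Vmax,app·[S]/(Km,app + [S]) = 14.1 × 3.71/(17.4 + 3.71) = 2.48 nmol·min⁻¹.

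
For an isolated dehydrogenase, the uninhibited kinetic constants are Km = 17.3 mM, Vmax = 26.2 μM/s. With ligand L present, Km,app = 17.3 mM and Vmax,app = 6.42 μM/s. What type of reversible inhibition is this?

noncompetitive

Vmax decreases (26.2 → 6.42 μM/s) while Km is unchanged — pure noncompetitive inhibition.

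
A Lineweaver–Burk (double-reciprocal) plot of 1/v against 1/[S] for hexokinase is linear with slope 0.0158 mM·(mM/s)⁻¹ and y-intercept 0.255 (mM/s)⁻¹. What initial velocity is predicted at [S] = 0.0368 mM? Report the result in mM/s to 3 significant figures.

The y-intercept is 1/Vmax, so Vmax = 1/0.255 = 3.92 mM/s.
The slope is Km/Vmax, so Km = 0.0158 × 3.92 = 0.0620 mM.
Then v = 3.92 × 0.0368/(0.0620 + 0.0368) = 1.46 mM/s.

1.46 mM/s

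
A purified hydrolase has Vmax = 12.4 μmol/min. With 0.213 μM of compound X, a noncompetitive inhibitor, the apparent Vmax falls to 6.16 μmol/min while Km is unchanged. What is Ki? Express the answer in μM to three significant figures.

Noncompetitive: Vmax,app = Vmax/α with α = 1 + [I]/Ki.
α = Vmax/Vmax,app = 12.4/6.16 = 2.013.
Ki = [I]/(α − 1) = 0.213/1.013 = 0.210 μM.

0.210 μM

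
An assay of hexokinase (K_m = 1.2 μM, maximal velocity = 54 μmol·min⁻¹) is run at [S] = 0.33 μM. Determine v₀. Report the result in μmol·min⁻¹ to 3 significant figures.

[S]/(Km+[S]) = 0.33/1.530 = 0.2157, the fractional saturation.
v = 0.2157 × Vmax = 0.2157 × 54 = 11.6 μmol·min⁻¹.

11.6 μmol·min⁻¹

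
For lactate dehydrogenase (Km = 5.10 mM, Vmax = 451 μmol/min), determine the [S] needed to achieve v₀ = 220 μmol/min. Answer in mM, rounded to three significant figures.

Rearranging v = Vmax[S]/(Km+[S]) gives [S] = Km·v/(Vmax − v).
[S] = 5.10 × 220 / (451 − 220) = 1122/231.0 = 4.86 mM.

4.86 mM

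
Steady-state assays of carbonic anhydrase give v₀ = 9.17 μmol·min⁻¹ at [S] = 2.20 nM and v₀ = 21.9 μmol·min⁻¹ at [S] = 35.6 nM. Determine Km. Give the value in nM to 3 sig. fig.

In reciprocal form, 1/v = (Km/Vmax)·(1/[S]) + 1/Vmax. The two points give (1/[S], 1/v) = (0.4545, 0.1091) and (0.02809, 0.04566).
Slope = (0.1091 − 0.04566)/(0.4545 − 0.02809) = 0.1486; intercept = 0.1091 − 0.1486×0.4545 = 0.04149.
Vmax = 1/intercept = 24.1 μmol·min⁻¹; Km = slope × Vmax = 0.1486 × 24.1 = 3.58 nM.

3.58 nM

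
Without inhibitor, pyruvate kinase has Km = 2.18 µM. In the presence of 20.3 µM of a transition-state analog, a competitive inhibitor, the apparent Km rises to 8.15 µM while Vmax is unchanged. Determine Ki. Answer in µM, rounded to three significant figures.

7.41 µM

Competitive: Km,app = α·Km with α = 1 + [I]/Ki.
α = Km,app/Km = 8.15/2.18 = 3.739.
Since α = 1 + [I]/Ki, [I]/Ki = 3.739 − 1 = 2.739 and Ki = 20.3/2.739 = 7.41 µM.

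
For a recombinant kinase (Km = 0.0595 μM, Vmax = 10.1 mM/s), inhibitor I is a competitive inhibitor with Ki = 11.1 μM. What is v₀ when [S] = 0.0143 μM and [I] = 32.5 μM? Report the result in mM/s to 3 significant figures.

0.582 mM/s

With α = 1 + [I]/Ki = 1 + 32.5/11.1 = 3.928, the competitive rate law is v = Vmax[S] / (αKm + [S]).
v = 10.1×0.0143 / (3.928×0.0595 + 0.0143) = 0.1444/0.2480 = 0.582 mM/s.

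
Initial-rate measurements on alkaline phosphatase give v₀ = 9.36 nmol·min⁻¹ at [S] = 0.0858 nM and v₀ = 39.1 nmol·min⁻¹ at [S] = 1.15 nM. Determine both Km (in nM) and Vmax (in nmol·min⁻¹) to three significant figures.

Km = 0.396 nM; Vmax = 52.6 nmol·min⁻¹

From v = Vmax[S]/(Km+[S]), each point gives Vmax = v(Km+[S])/[S].
Equating: 9.36(Km+0.0858)/0.0858 = 39.1(Km+1.15)/1.15.
109.1·Km + 9.36 = 34.00·Km + 39.1, so (109.1 − 34.00)·Km = 39.1 − 9.36.
Km = 29.74/75.09 = 0.396 nM; then Vmax = 9.36(0.396+0.0858)/0.0858 = 52.6 nmol·min⁻¹.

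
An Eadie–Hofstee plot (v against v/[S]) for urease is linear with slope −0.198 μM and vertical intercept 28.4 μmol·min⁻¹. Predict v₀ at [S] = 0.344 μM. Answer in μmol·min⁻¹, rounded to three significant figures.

In the Eadie–Hofstee form v = Vmax − Km·(v/[S]), the slope is −Km and the intercept is Vmax, so Km = 0.198 μM and Vmax = 28.4 μmol·min⁻¹.
v = 28.4 × 0.344/(0.198 + 0.344) = 18.0 μmol·min⁻¹.

18.0 μmol·min⁻¹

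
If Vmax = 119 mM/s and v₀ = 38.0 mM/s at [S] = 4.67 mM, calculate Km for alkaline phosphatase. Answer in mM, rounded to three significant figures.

From v = Vmax[S]/(Km+[S]), Km = [S](Vmax − v)/v.
Km = 4.67 × (119 − 38.0) / 38.0 = 378.3/38.0 = 9.95 mM.

9.95 mM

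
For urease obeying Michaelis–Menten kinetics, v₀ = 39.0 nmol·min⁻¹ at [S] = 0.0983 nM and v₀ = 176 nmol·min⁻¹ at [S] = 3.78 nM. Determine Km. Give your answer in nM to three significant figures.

0.391 nM

From v = Vmax[S]/(Km+[S]), each point gives Vmax = v(Km+[S])/[S].
Equating: 39.0(Km+0.0983)/0.0983 = 176(Km+3.78)/3.78.
396.7·Km + 39.0 = 46.56·Km + 176, so (396.7 − 46.56)·Km = 176 − 39.0.
Km = 137.0/350.2 = 0.391 nM; then Vmax = 39.0(0.391+0.0983)/0.0983 = 194 nmol·min⁻¹.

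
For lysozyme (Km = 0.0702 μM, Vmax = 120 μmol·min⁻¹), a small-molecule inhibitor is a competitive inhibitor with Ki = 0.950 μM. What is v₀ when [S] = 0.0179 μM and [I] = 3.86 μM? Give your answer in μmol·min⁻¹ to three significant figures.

α = 1 + [I]/Ki = 1 + 3.86/0.950 = 5.063.
For a competitive inhibitor, Vmax is unchanged and the apparent Km becomes α·Km: Km,app = 0.355 μM, Vmax,app = 120 μmol·min⁻¹.
v = Vmax,app·[S]/(Km,app + [S]) = 120 × 0.0179/(0.355 + 0.0179) = 5.75 μmol·min⁻¹.

5.75 μmol·min⁻¹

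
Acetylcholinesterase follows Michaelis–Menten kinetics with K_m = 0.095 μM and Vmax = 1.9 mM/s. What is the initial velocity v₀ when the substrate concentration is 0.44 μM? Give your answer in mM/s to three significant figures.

v = Vmax·[S]/(Km + [S]) = 1.9 × 0.44 / (0.095 + 0.44)
  = 0.8360 / 0.5350 = 1.56 mM/s.

1.56 mM/s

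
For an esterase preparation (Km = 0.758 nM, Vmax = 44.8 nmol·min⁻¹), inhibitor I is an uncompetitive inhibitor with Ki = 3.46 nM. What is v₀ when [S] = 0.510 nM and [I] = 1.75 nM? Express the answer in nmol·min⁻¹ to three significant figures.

α = 1 + [I]/Ki = 1 + 1.75/3.46 = 1.506.
For an uncompetitive inhibitor, both parameters are divided by α, giving Vmax/α and Km/α: Km,app = 0.503 nM, Vmax,app = 29.8 nmol·min⁻¹.
v = Vmax,app·[S]/(Km,app + [S]) = 29.8 × 0.510/(0.503 + 0.510) = 15.0 nmol·min⁻¹.

15.0 nmol·min⁻¹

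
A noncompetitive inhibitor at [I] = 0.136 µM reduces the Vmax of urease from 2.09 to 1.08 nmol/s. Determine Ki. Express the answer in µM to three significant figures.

Noncompetitive: Vmax,app = Vmax/α with α = 1 + [I]/Ki.
α = Vmax/Vmax,app = 2.09/1.08 = 1.935.
Ki = [I]/(α − 1) = 0.136/0.9352 = 0.145 µM.

0.145 µM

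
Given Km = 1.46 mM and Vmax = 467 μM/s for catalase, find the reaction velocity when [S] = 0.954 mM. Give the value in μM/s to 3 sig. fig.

185 μM/s

[S]/(Km+[S]) = 0.954/2.414 = 0.3952, the fractional saturation.
v = 0.3952 × Vmax = 0.3952 × 467 = 185 μM/s.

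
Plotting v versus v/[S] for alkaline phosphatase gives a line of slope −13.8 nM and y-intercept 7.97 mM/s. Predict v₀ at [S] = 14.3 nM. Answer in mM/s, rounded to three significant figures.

In the Eadie–Hofstee form v = Vmax − Km·(v/[S]), the slope is −Km and the intercept is Vmax, so Km = 13.8 nM and Vmax = 7.97 mM/s.
v = 7.97 × 14.3/(13.8 + 14.3) = 4.06 mM/s.

4.06 mM/s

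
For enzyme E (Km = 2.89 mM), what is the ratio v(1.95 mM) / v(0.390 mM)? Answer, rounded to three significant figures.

3.39

Since Vmax cancels, v₂/v₁ = [S]₂(Km+[S]₁) / [S]₁(Km+[S]₂).
= 1.95×(2.89+0.390) / (0.390×(2.89+1.95)) = 6.396/1.888 = 3.39.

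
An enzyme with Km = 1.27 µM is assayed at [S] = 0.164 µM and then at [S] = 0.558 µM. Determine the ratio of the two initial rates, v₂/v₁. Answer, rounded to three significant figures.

The fractional saturations are [S]/(Km+[S]) = 0.164/1.434 = 0.1144 and 0.558/1.828 = 0.3053.
v₂/v₁ is just their ratio: 0.3053/0.1144 = 2.67.

2.67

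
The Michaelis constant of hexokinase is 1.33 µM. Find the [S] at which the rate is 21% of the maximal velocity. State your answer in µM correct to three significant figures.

0.354 µM

v/Vmax = [S]/(Km+[S]) = 0.21, so [S] = Km·0.21/(1 − 0.21) = 1.33 × 0.2658.
[S] = 0.354 µM.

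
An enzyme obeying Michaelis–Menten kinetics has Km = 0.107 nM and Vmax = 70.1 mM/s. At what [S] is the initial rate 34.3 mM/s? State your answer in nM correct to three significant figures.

0.103 nM

Rearranging v = Vmax[S]/(Km+[S]) gives [S] = Km·v/(Vmax − v).
[S] = 0.107 × 34.3 / (70.1 − 34.3) = 3.670/35.80 = 0.103 nM.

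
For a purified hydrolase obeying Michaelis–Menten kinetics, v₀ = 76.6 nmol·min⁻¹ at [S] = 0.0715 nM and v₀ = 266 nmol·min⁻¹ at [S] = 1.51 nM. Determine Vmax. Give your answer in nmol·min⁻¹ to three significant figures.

303 nmol·min⁻¹

In reciprocal form, 1/v = (Km/Vmax)·(1/[S]) + 1/Vmax. The two points give (1/[S], 1/v) = (13.99, 0.01305) and (0.6623, 0.003759).
Slope = (0.01305 − 0.003759)/(13.99 − 0.6623) = 0.0006977; intercept = 0.01305 − 0.0006977×13.99 = 0.003297.
Vmax = 1/intercept = 303 nmol·min⁻¹; Km = slope × Vmax = 0.0006977 × 303 = 0.212 nM.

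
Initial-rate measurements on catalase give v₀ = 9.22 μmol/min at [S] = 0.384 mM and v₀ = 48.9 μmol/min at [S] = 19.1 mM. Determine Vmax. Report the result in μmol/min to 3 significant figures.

From v = Vmax[S]/(Km+[S]), each point gives Vmax = v(Km+[S])/[S].
Equating: 9.22(Km+0.384)/0.384 = 48.9(Km+19.1)/19.1.
24.01·Km + 9.22 = 2.560·Km + 48.9, so (24.01 − 2.560)·Km = 48.9 − 9.22.
Km = 39.68/21.45 = 1.85 mM; then Vmax = 9.22(1.85+0.384)/0.384 = 53.6 μmol/min.

53.6 μmol/min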